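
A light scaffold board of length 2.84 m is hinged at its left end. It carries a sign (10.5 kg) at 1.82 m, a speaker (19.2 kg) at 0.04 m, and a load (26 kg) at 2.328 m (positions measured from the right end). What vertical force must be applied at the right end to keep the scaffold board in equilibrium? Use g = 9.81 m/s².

Choose the left end as the axis so the unknown pivot reaction has zero arm there.
Sign: 10.5 × 9.81 = 103 N down at 1.82 m → arm 1.02 m, τ = 103 × 1.02 = 105.1 N·m clockwise.
Speaker: 19.2 × 9.81 = 188.4 N down at 0.04 m → arm 2.8 m, τ = 188.4 × 2.8 = 527.5 N·m clockwise.
Load: 26 × 9.81 = 255.1 N down at 2.328 m → arm 0.512 m, τ = 255.1 × 0.512 = 130.6 N·m clockwise.
Net moment of the loads = 763.2 N·m clockwise.
The upward force F acts at the right end, arm 2.84 m, giving F × 2.84 counterclockwise.
Balancing moments: F × 2.84 = 763.2, giving F = 763.2 / 2.84 = 269 N.

F ≈ 269 N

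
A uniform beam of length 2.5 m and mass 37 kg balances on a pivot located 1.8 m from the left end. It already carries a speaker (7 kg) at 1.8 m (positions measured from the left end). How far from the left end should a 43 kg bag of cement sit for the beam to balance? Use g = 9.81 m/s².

Sum moments about the pivot (at 1.8 m from the left end) (the support reaction has zero arm there).
Beam weight: 37 × 9.81 = 363 N down at 1.25 m → arm 0.55 m, τ = 363 × 0.55 = 199.7 N·m counterclockwise.
Speaker: acts at the pivot, moment arm 0 → no torque.
Net moment of existing loads = 199.7 N·m counterclockwise.
The bag of cement weighs 43 × 9.81 = 421.8 N and must supply an equal clockwise moment, so its lever arm about the pivot is 199.7 / 421.8 = 0.473 m.
That puts it at 1.8 + 0.473 = 2.27 m from the left end.

x ≈ 2.27 m from the left end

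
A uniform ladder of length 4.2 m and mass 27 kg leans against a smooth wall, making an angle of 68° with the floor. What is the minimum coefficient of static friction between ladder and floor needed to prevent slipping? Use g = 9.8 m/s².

μ_min ≈ 0.202

Take moments about the foot of the ladder.
Ladder weight 27×9.8 = 264.6 N acts at 2.1 m along the ladder; its horizontal arm is 2.1·cos68° = 0.7867 m → τ = 208.2 N·m clockwise.
Wall normal N acts horizontally at the top; its moment arm is the height L sinθ = 4.2·sin68° = 3.894 m, counterclockwise.
Balancing moments: N × 3.894 = 208.2, giving N = 53.47 N.
ΣFx = 0 ⇒ f = N_wall = 53.47 N. ΣFy = 0 ⇒ N_floor = 264.6 N.
μ_min = f / N_floor = 53.47 / 264.6 = 0.202.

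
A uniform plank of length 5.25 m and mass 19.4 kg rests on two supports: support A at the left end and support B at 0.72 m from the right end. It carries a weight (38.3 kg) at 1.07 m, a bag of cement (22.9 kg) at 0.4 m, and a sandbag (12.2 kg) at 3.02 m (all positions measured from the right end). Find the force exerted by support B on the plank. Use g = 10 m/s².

Choose support A as the axis so its reaction then has zero moment arm.
Beam weight: 19.4 × 10 = 194 N down at 2.625 m → arm 2.625 m, τ = 194 × 2.625 = 509.2 N·m clockwise.
Weight: 38.3 × 10 = 383 N down at 1.07 m → arm 4.18 m, τ = 383 × 4.18 = 1601 N·m clockwise.
Bag of cement: 22.9 × 10 = 229 N down at 0.4 m → arm 4.85 m, τ = 229 × 4.85 = 1111 N·m clockwise.
Sandbag: 12.2 × 10 = 122 N down at 3.02 m → arm 2.23 m, τ = 122 × 2.23 = 272.1 N·m clockwise.
Net load moment about support A = 3493 N·m clockwise.
Reaction R at support B is upward at 0.72 m, arm 4.53 m → moment R × 4.53 counterclockwise.
For rotational equilibrium, R × 4.53 = 3493, so R = 771 N.

R_B ≈ 771 N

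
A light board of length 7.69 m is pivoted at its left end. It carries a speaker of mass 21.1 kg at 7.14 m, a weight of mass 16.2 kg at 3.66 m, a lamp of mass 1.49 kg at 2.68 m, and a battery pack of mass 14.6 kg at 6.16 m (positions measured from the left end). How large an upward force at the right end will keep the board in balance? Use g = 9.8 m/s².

Take moments about the left end.
Speaker: 21.1 × 9.8 = 206.8 N down at 7.14 m → arm 7.14 m, τ = 206.8 × 7.14 = 1477 N·m clockwise.
Weight: 16.2 × 9.8 = 158.8 N down at 3.66 m → arm 3.66 m, τ = 158.8 × 3.66 = 581.2 N·m clockwise.
Lamp: 1.49 × 9.8 = 14.6 N down at 2.68 m → arm 2.68 m, τ = 14.6 × 2.68 = 39.13 N·m clockwise.
Battery pack: 14.6 × 9.8 = 143.1 N down at 6.16 m → arm 6.16 m, τ = 143.1 × 6.16 = 881.5 N·m clockwise.
Net moment of the loads = 2979 N·m clockwise.
The upward force F acts at the right end, arm 7.69 m, giving F × 7.69 counterclockwise.
Setting net torque to zero: F × 7.69 = 2979 → F = 2979 / 7.69 = 387 N.

F ≈ 387 N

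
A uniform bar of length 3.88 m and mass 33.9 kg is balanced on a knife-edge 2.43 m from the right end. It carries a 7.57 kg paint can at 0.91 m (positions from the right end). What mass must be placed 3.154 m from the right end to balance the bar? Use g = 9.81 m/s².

m ≈ 38.8 kg

About the knife-edge (at 2.43 m from the right end):
Beam weight: 33.9 × 9.81 = 332.6 N down at 1.94 m → arm 0.49 m, τ = 332.6 × 0.49 = 163 N·m clockwise.
Paint can: 7.57 × 9.81 = 74.26 N down at 0.91 m → arm 1.52 m, τ = 74.26 × 1.52 = 112.9 N·m clockwise.
Net moment of known loads = 275.9 N·m clockwise.
An unknown mass m at 3.154 m has arm 0.724 m; its moment is m·g·0.724 counterclockwise.
Στ = 0 ⇒ m × 9.81 × 0.724 = 275.9 ⇒ m = 275.9 / (9.81 × 0.724) = 38.8 kg.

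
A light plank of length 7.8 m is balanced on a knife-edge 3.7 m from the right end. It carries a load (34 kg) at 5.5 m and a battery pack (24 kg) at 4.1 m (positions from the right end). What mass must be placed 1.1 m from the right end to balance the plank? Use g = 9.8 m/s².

m ≈ 27.2 kg

Taking torques about the knife-edge (at 3.7 m from the right end):
Load: 34 × 9.8 = 333.2 N down at 5.5 m → arm 1.8 m, τ = 333.2 × 1.8 = 599.8 N·m counterclockwise.
Battery pack: 24 × 9.8 = 235.2 N down at 4.1 m → arm 0.4 m, τ = 235.2 × 0.4 = 94.08 N·m counterclockwise.
Net moment of known loads = 693.9 N·m counterclockwise.
An unknown mass m at 1.1 m has arm 2.6 m; its moment is m·g·2.6 clockwise.
Balancing moments: m × 9.8 × 2.6 = 693.9, giving m = 693.9 / (9.8 × 2.6) = 27.2 kg.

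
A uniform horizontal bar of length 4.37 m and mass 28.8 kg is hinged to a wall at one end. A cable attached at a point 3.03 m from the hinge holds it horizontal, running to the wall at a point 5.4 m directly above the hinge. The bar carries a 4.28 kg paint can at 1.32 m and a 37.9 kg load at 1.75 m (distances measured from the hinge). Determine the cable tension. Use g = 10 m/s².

About the hinge:
Beam weight: 28.8 × 10 = 288 N down at 2.185 m → arm 2.185 m, τ = 288 × 2.185 = 629.3 N·m clockwise.
Paint can: 4.28 × 10 = 42.8 N down at 1.32 m → arm 1.32 m, τ = 42.8 × 1.32 = 56.5 N·m clockwise.
Load: 37.9 × 10 = 379 N down at 1.75 m → arm 1.75 m, τ = 379 × 1.75 = 663.2 N·m clockwise.
Total clockwise load moment = 1349 N·m.
The cable tension T acts at 3.03 m; only its component perpendicular to the bar, T sinθ, produces torque. sinθ = h/√(h²+d²) = 5.4/√(5.4²+3.03²) = 0.8721.
Setting net torque to zero: T × 3.03 × 0.8721 = 1349 → T = 1349 / 2.642 = 511 N.

T ≈ 511 N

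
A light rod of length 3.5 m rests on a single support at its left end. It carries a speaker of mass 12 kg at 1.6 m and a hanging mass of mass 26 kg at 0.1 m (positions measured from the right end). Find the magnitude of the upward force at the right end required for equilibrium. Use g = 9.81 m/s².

Take moments about the left end.
Speaker: 12 × 9.81 = 117.7 N down at 1.6 m → arm 1.9 m, τ = 117.7 × 1.9 = 223.6 N·m clockwise.
Hanging mass: 26 × 9.81 = 255.1 N down at 0.1 m → arm 3.4 m, τ = 255.1 × 3.4 = 867.3 N·m clockwise.
Net moment of the loads = 1091 N·m clockwise.
The upward force F acts at the right end, arm 3.5 m, giving F × 3.5 counterclockwise.
Balancing moments: F × 3.5 = 1091, giving F = 1091 / 3.5 = 312 N.

F ≈ 312 N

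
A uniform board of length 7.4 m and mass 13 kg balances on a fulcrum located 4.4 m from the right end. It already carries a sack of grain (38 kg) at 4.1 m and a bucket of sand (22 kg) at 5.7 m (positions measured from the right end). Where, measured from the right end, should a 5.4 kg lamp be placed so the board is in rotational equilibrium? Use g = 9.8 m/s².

x ≈ 2.9 m from the right end

Taking torques about the fulcrum (at 4.4 m from the right end):
Beam weight: 13 × 9.8 = 127.4 N down at 3.7 m → arm 0.7 m, τ = 127.4 × 0.7 = 89.18 N·m clockwise.
Sack of grain: 38 × 9.8 = 372.4 N down at 4.1 m → arm 0.3 m, τ = 372.4 × 0.3 = 111.7 N·m clockwise.
Bucket of sand: 22 × 9.8 = 215.6 N down at 5.7 m → arm 1.3 m, τ = 215.6 × 1.3 = 280.3 N·m counterclockwise.
Net moment of existing loads = 79.42 N·m counterclockwise.
The lamp weighs 5.4 × 9.8 = 52.92 N and must supply an equal clockwise moment, so its lever arm about the fulcrum is 79.42 / 52.92 = 1.5 m.
That puts it at 4.4 − 1.5 = 2.9 m from the right end.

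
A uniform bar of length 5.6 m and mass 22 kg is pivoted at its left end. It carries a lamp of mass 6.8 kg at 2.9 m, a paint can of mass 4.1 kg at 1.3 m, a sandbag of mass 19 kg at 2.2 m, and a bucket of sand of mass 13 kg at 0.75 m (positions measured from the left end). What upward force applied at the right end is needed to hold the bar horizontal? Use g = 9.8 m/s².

Sum moments about the left end (the unknown pivot reaction has zero arm there).
Beam weight: 22 × 9.8 = 215.6 N down at 2.8 m → arm 2.8 m, τ = 215.6 × 2.8 = 603.7 N·m clockwise.
Lamp: 6.8 × 9.8 = 66.64 N down at 2.9 m → arm 2.9 m, τ = 66.64 × 2.9 = 193.3 N·m clockwise.
Paint can: 4.1 × 9.8 = 40.18 N down at 1.3 m → arm 1.3 m, τ = 40.18 × 1.3 = 52.23 N·m clockwise.
Sandbag: 19 × 9.8 = 186.2 N down at 2.2 m → arm 2.2 m, τ = 186.2 × 2.2 = 409.6 N·m clockwise.
Bucket of sand: 13 × 9.8 = 127.4 N down at 0.75 m → arm 0.75 m, τ = 127.4 × 0.75 = 95.55 N·m clockwise.
Net moment of the loads = 1354 N·m clockwise.
The upward force F acts at the right end, arm 5.6 m, giving F × 5.6 counterclockwise.
Στ = 0 ⇒ F × 5.6 = 1354 ⇒ F = 1354 / 5.6 = 242 N.

F ≈ 242 N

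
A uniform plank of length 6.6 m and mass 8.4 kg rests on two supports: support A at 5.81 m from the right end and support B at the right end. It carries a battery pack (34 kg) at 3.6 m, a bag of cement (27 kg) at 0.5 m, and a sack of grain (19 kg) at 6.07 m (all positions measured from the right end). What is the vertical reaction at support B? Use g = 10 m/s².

R_B ≈ 404 N

About support A:
Beam weight: 8.4 × 10 = 84 N down at 3.3 m → arm 2.51 m, τ = 84 × 2.51 = 210.8 N·m clockwise.
Battery pack: 34 × 10 = 340 N down at 3.6 m → arm 2.21 m, τ = 340 × 2.21 = 751.4 N·m clockwise.
Bag of cement: 27 × 10 = 270 N down at 0.5 m → arm 5.31 m, τ = 270 × 5.31 = 1434 N·m clockwise.
Sack of grain: 19 × 10 = 190 N down at 6.07 m → arm 0.26 m, τ = 190 × 0.26 = 49.4 N·m counterclockwise.
Net load moment about support A = 2347 N·m clockwise.
Reaction R at support B is upward at 0 m, arm 5.81 m → moment R × 5.81 counterclockwise.
Balancing moments: R × 5.81 = 2347, giving R = 404 N.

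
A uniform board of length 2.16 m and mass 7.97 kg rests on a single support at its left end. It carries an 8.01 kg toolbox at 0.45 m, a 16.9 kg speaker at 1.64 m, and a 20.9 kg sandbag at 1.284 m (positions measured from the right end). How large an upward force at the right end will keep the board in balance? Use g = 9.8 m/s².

F ≈ 224 N

About the left end:
Beam weight: 7.97 × 9.8 = 78.11 N down at 1.08 m → arm 1.08 m, τ = 78.11 × 1.08 = 84.36 N·m clockwise.
Toolbox: 8.01 × 9.8 = 78.5 N down at 0.45 m → arm 1.71 m, τ = 78.5 × 1.71 = 134.2 N·m clockwise.
Speaker: 16.9 × 9.8 = 165.6 N down at 1.64 m → arm 0.52 m, τ = 165.6 × 0.52 = 86.11 N·m clockwise.
Sandbag: 20.9 × 9.8 = 204.8 N down at 1.284 m → arm 0.876 m, τ = 204.8 × 0.876 = 179.4 N·m clockwise.
Net moment of the loads = 484.1 N·m clockwise.
The upward force F acts at the right end, arm 2.16 m, giving F × 2.16 counterclockwise.
Στ = 0 ⇒ F × 2.16 = 484.1 ⇒ F = 484.1 / 2.16 = 224 N.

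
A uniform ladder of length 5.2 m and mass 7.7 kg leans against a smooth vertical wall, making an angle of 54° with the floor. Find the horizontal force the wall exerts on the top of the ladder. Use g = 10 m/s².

Choose the foot of the ladder as the axis so the floor normal and friction both act there and drop out.
Ladder weight 7.7×10 = 77 N acts at 2.6 m along the ladder; its horizontal arm is 2.6·cos54° = 1.528 m → τ = 117.7 N·m clockwise.
Wall normal N acts horizontally at the top; its moment arm is the height L sinθ = 5.2·sin54° = 4.207 m, counterclockwise.
Setting net torque to zero: N × 4.207 = 117.7 → N = 28 N.

N_wall ≈ 28 N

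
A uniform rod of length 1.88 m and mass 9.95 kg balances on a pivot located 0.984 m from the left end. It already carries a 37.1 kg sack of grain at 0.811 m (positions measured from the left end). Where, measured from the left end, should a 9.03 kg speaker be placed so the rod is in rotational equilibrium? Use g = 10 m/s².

x ≈ 1.74 m from the left end

Taking torques about the pivot (at 0.984 m from the left end):
Beam weight: 9.95 × 10 = 99.5 N down at 0.94 m → arm 0.044 m, τ = 99.5 × 0.044 = 4.378 N·m counterclockwise.
Sack of grain: 37.1 × 10 = 371 N down at 0.811 m → arm 0.173 m, τ = 371 × 0.173 = 64.18 N·m counterclockwise.
Net moment of existing loads = 68.56 N·m counterclockwise.
The speaker weighs 9.03 × 10 = 90.3 N and must supply an equal clockwise moment, so its lever arm about the pivot is 68.56 / 90.3 = 0.759 m.
That puts it at 0.984 + 0.759 = 1.74 m from the left end.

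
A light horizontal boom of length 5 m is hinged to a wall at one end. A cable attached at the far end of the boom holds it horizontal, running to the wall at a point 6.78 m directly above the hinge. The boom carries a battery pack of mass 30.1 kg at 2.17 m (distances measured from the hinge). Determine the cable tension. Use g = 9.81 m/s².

Taking torques about the hinge:
Battery pack: 30.1 × 9.81 = 295.3 N down at 2.17 m → arm 2.17 m, τ = 295.3 × 2.17 = 640.8 N·m clockwise.
Total clockwise load moment = 640.8 N·m.
The cable tension T acts at 5 m; only its component perpendicular to the boom, T sinθ, produces torque. sinθ = h/√(h²+d²) = 6.78/√(6.78²+5²) = 0.8048.
Στ = 0 ⇒ T × 5 × 0.8048 = 640.8 ⇒ T = 640.8 / 4.024 = 159 N.

T ≈ 159 N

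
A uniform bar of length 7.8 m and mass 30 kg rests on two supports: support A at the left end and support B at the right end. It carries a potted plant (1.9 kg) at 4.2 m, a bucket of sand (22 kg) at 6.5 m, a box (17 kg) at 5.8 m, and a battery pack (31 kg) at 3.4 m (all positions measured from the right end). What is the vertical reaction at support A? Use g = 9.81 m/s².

R_A ≈ 594 N

Sum moments about support B (its reaction then has zero moment arm).
Beam weight: 30 × 9.81 = 294.3 N down at 3.9 m → arm 3.9 m, τ = 294.3 × 3.9 = 1148 N·m counterclockwise.
Potted plant: 1.9 × 9.81 = 18.64 N down at 4.2 m → arm 4.2 m, τ = 18.64 × 4.2 = 78.29 N·m counterclockwise.
Bucket of sand: 22 × 9.81 = 215.8 N down at 6.5 m → arm 6.5 m, τ = 215.8 × 6.5 = 1403 N·m counterclockwise.
Box: 17 × 9.81 = 166.8 N down at 5.8 m → arm 5.8 m, τ = 166.8 × 5.8 = 967.4 N·m counterclockwise.
Battery pack: 31 × 9.81 = 304.1 N down at 3.4 m → arm 3.4 m, τ = 304.1 × 3.4 = 1034 N·m counterclockwise.
Net load moment about support B = 4631 N·m counterclockwise.
Reaction R at support A is upward at 7.8 m, arm 7.8 m → moment R × 7.8 clockwise.
Setting net torque to zero: R × 7.8 = 4631 → R = 594 N.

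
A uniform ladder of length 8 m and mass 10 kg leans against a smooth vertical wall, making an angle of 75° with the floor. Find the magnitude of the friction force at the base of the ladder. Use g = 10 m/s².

Choose the foot of the ladder as the axis so the floor normal and friction both act there and drop out.
Ladder weight 10×10 = 100 N acts at 4 m along the ladder; its horizontal arm is 4·cos75° = 1.035 m → τ = 103.5 N·m clockwise.
Wall normal N acts horizontally at the top; its moment arm is the height L sinθ = 8·sin75° = 7.727 m, counterclockwise.
Balancing moments: N × 7.727 = 103.5, giving N = 13.4 N.
ΣFx = 0: friction at the foot balances the wall's push, so f = N_wall = 13.4 N.

f ≈ 13.4 N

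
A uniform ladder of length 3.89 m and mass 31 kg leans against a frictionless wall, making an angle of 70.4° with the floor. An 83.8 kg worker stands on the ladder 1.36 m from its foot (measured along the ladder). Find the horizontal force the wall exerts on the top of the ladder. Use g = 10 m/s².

N_wall ≈ 160 N

Take moments about the foot of the ladder.
Ladder weight 31×10 = 310 N acts at 1.945 m along the ladder; its horizontal arm is 1.945·cos70.4° = 0.6525 m → τ = 202.3 N·m clockwise.
Worker: 83.8×10 = 838 N at 1.36 m → arm 0.4562 m → τ = 382.3 N·m clockwise.
Wall normal N acts horizontally at the top; its moment arm is the height L sinθ = 3.89·sin70.4° = 3.665 m, counterclockwise.
Στ = 0 ⇒ N × 3.665 = 584.6 ⇒ N = 160 N.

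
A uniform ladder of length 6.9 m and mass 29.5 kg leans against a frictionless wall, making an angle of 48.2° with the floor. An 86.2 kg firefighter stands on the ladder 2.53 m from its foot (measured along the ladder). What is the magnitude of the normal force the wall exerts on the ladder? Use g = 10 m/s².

Take moments about the foot of the ladder.
Ladder weight 29.5×10 = 295 N acts at 3.45 m along the ladder; its horizontal arm is 3.45·cos48.2° = 2.3 m → τ = 678.5 N·m clockwise.
Firefighter: 86.2×10 = 862 N at 2.53 m → arm 1.686 m → τ = 1453 N·m clockwise.
Wall normal N acts horizontally at the top; its moment arm is the height L sinθ = 6.9·sin48.2° = 5.144 m, counterclockwise.
Setting net torque to zero: N × 5.144 = 2132 → N = 414 N.

N_wall ≈ 414 N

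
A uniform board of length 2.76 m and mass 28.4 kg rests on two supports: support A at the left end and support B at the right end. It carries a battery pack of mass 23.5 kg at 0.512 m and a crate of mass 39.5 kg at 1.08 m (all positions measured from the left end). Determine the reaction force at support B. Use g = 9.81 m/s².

R_B ≈ 334 N

Choose support A as the axis so its reaction then has zero moment arm.
Beam weight: 28.4 × 9.81 = 278.6 N down at 1.38 m → arm 1.38 m, τ = 278.6 × 1.38 = 384.5 N·m clockwise.
Battery pack: 23.5 × 9.81 = 230.5 N down at 0.512 m → arm 0.512 m, τ = 230.5 × 0.512 = 118 N·m clockwise.
Crate: 39.5 × 9.81 = 387.5 N down at 1.08 m → arm 1.08 m, τ = 387.5 × 1.08 = 418.5 N·m clockwise.
Net load moment about support A = 921 N·m clockwise.
Reaction R at support B is upward at 2.76 m, arm 2.76 m → moment R × 2.76 counterclockwise.
Στ = 0 ⇒ R × 2.76 = 921 ⇒ R = 334 N.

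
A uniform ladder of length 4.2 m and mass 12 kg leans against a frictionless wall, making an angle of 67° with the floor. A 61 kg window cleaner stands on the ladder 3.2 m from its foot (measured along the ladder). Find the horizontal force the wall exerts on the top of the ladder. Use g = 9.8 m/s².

About the foot of the ladder:
Ladder weight 12×9.8 = 117.6 N acts at 2.1 m along the ladder; its horizontal arm is 2.1·cos67° = 0.8205 m → τ = 96.49 N·m clockwise.
Window cleaner: 61×9.8 = 597.8 N at 3.2 m → arm 1.25 m → τ = 747.2 N·m clockwise.
Wall normal N acts horizontally at the top; its moment arm is the height L sinθ = 4.2·sin67° = 3.866 m, counterclockwise.
Balancing moments: N × 3.866 = 843.7, giving N = 218 N.

N_wall ≈ 218 N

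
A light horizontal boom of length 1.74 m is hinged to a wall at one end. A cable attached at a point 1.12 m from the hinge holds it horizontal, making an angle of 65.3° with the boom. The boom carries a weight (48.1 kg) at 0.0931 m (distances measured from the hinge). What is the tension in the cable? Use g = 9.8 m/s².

T ≈ 43.1 N

Choose the hinge as the axis so the unknown hinge reaction has zero arm there.
Weight: 48.1 × 9.8 = 471.4 N down at 0.0931 m → arm 0.0931 m, τ = 471.4 × 0.0931 = 43.89 N·m clockwise.
Total clockwise load moment = 43.89 N·m.
The cable tension T acts at 1.12 m; only its component perpendicular to the boom, T sinθ, produces torque. sin 65.3° = 0.9085.
Setting net torque to zero: T × 1.12 × 0.9085 = 43.89 → T = 43.89 / 1.018 = 43.1 N.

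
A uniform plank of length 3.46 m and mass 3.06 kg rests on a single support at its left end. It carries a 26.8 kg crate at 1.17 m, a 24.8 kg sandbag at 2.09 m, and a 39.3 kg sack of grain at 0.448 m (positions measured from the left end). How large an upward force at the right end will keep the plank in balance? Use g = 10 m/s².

F ≈ 307 N

Sum moments about the left end (the unknown pivot reaction has zero arm there).
Beam weight: 3.06 × 10 = 30.6 N down at 1.73 m → arm 1.73 m, τ = 30.6 × 1.73 = 52.94 N·m clockwise.
Crate: 26.8 × 10 = 268 N down at 1.17 m → arm 1.17 m, τ = 268 × 1.17 = 313.6 N·m clockwise.
Sandbag: 24.8 × 10 = 248 N down at 2.09 m → arm 2.09 m, τ = 248 × 2.09 = 518.3 N·m clockwise.
Sack of grain: 39.3 × 10 = 393 N down at 0.448 m → arm 0.448 m, τ = 393 × 0.448 = 176.1 N·m clockwise.
Net moment of the loads = 1061 N·m clockwise.
The upward force F acts at the right end, arm 3.46 m, giving F × 3.46 counterclockwise.
Στ = 0 ⇒ F × 3.46 = 1061 ⇒ F = 1061 / 3.46 = 307 N.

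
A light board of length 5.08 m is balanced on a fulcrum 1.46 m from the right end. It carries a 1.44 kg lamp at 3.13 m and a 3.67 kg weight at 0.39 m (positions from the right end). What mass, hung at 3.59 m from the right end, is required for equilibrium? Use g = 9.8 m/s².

m ≈ 0.715 kg

About the fulcrum (at 1.46 m from the right end):
Lamp: 1.44 × 9.8 = 14.11 N down at 3.13 m → arm 1.67 m, τ = 14.11 × 1.67 = 23.56 N·m counterclockwise.
Weight: 3.67 × 9.8 = 35.97 N down at 0.39 m → arm 1.07 m, τ = 35.97 × 1.07 = 38.49 N·m clockwise.
Net moment of known loads = 14.93 N·m clockwise.
An unknown mass m at 3.59 m has arm 2.13 m; its moment is m·g·2.13 counterclockwise.
Setting net torque to zero: m × 9.8 × 2.13 = 14.93 → m = 14.93 / (9.8 × 2.13) = 0.715 kg.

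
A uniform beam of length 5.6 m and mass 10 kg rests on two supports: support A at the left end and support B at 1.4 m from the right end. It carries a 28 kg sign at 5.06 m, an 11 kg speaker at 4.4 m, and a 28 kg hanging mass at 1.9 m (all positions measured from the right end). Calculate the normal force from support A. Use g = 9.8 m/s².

Taking torques about support B:
Beam weight: 10 × 9.8 = 98 N down at 2.8 m → arm 1.4 m, τ = 98 × 1.4 = 137.2 N·m counterclockwise.
Sign: 28 × 9.8 = 274.4 N down at 5.06 m → arm 3.66 m, τ = 274.4 × 3.66 = 1004 N·m counterclockwise.
Speaker: 11 × 9.8 = 107.8 N down at 4.4 m → arm 3 m, τ = 107.8 × 3 = 323.4 N·m counterclockwise.
Hanging mass: 28 × 9.8 = 274.4 N down at 1.9 m → arm 0.5 m, τ = 274.4 × 0.5 = 137.2 N·m counterclockwise.
Net load moment about support B = 1602 N·m counterclockwise.
Reaction R at support A is upward at 5.6 m, arm 4.2 m → moment R × 4.2 clockwise.
Balancing moments: R × 4.2 = 1602, giving R = 381 N.

R_A ≈ 381 N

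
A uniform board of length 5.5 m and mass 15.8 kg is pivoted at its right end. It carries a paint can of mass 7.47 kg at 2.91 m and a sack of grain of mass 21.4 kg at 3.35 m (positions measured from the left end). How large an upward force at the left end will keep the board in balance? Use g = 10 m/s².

Sum moments about the right end (the unknown pivot reaction has zero arm there).
Beam weight: 15.8 × 10 = 158 N down at 2.75 m → arm 2.75 m, τ = 158 × 2.75 = 434.5 N·m counterclockwise.
Paint can: 7.47 × 10 = 74.7 N down at 2.91 m → arm 2.59 m, τ = 74.7 × 2.59 = 193.5 N·m counterclockwise.
Sack of grain: 21.4 × 10 = 214 N down at 3.35 m → arm 2.15 m, τ = 214 × 2.15 = 460.1 N·m counterclockwise.
Net moment of the loads = 1088 N·m counterclockwise.
The upward force F acts at the left end, arm 5.5 m, giving F × 5.5 clockwise.
For rotational equilibrium, F × 5.5 = 1088, so F = 1088 / 5.5 = 198 N.

F ≈ 198 N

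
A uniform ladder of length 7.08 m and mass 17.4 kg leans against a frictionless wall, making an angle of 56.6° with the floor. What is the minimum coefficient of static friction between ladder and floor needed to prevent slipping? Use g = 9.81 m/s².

About the foot of the ladder:
Ladder weight 17.4×9.81 = 170.7 N acts at 3.54 m along the ladder; its horizontal arm is 3.54·cos56.6° = 1.949 m → τ = 332.7 N·m clockwise.
Wall normal N acts horizontally at the top; its moment arm is the height L sinθ = 7.08·sin56.6° = 5.911 m, counterclockwise.
For rotational equilibrium, N × 5.911 = 332.7, so N = 56.28 N.
ΣFx = 0 ⇒ f = N_wall = 56.28 N. ΣFy = 0 ⇒ N_floor = 170.7 N.
μ_min = f / N_floor = 56.28 / 170.7 = 0.33.

μ_min ≈ 0.33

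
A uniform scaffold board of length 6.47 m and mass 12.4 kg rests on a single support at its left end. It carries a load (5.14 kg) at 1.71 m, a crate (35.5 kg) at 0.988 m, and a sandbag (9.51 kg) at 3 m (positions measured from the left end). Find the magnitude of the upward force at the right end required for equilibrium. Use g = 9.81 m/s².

Take moments about the left end.
Beam weight: 12.4 × 9.81 = 121.6 N down at 3.235 m → arm 3.235 m, τ = 121.6 × 3.235 = 393.4 N·m clockwise.
Load: 5.14 × 9.81 = 50.42 N down at 1.71 m → arm 1.71 m, τ = 50.42 × 1.71 = 86.22 N·m clockwise.
Crate: 35.5 × 9.81 = 348.3 N down at 0.988 m → arm 0.988 m, τ = 348.3 × 0.988 = 344.1 N·m clockwise.
Sandbag: 9.51 × 9.81 = 93.29 N down at 3 m → arm 3 m, τ = 93.29 × 3 = 279.9 N·m clockwise.
Net moment of the loads = 1104 N·m clockwise.
The upward force F acts at the right end, arm 6.47 m, giving F × 6.47 counterclockwise.
Balancing moments: F × 6.47 = 1104, giving F = 1104 / 6.47 = 171 N.

F ≈ 171 N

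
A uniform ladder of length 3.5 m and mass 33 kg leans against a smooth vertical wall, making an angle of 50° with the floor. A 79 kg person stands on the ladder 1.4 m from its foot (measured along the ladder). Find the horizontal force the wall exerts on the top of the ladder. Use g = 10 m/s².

N_wall ≈ 404 N

Choose the foot of the ladder as the axis so the floor normal and friction both act there and drop out.
Ladder weight 33×10 = 330 N acts at 1.75 m along the ladder; its horizontal arm is 1.75·cos50° = 1.125 m → τ = 371.2 N·m clockwise.
Person: 79×10 = 790 N at 1.4 m → arm 0.8999 m → τ = 710.9 N·m clockwise.
Wall normal N acts horizontally at the top; its moment arm is the height L sinθ = 3.5·sin50° = 2.681 m, counterclockwise.
Balancing moments: N × 2.681 = 1082, giving N = 404 N.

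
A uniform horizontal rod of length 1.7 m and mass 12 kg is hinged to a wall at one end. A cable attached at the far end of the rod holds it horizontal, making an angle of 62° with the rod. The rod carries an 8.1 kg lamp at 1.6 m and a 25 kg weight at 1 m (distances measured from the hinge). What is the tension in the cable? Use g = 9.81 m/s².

About the hinge:
Beam weight: 12 × 9.81 = 117.7 N down at 0.85 m → arm 0.85 m, τ = 117.7 × 0.85 = 100 N·m clockwise.
Lamp: 8.1 × 9.81 = 79.46 N down at 1.6 m → arm 1.6 m, τ = 79.46 × 1.6 = 127.1 N·m clockwise.
Weight: 25 × 9.81 = 245.2 N down at 1 m → arm 1 m, τ = 245.2 × 1 = 245.2 N·m clockwise.
Total clockwise load moment = 472.3 N·m.
The cable tension T acts at 1.7 m; only its component perpendicular to the rod, T sinθ, produces torque. sin 62° = 0.8829.
For rotational equilibrium, T × 1.7 × 0.8829 = 472.3, so T = 472.3 / 1.501 = 315 N.

T ≈ 315 N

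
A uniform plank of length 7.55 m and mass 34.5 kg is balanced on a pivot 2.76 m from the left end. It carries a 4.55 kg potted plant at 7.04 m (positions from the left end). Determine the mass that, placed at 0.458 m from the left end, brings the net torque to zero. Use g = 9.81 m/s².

m ≈ 23.7 kg

Take moments about the pivot (at 2.76 m from the left end).
Beam weight: 34.5 × 9.81 = 338.4 N down at 3.775 m → arm 1.015 m, τ = 338.4 × 1.015 = 343.5 N·m clockwise.
Potted plant: 4.55 × 9.81 = 44.64 N down at 7.04 m → arm 4.28 m, τ = 44.64 × 4.28 = 191.1 N·m clockwise.
Net moment of known loads = 534.6 N·m clockwise.
An unknown mass m at 0.458 m has arm 2.302 m; its moment is m·g·2.302 counterclockwise.
Στ = 0 ⇒ m × 9.81 × 2.302 = 534.6 ⇒ m = 534.6 / (9.81 × 2.302) = 23.7 kg.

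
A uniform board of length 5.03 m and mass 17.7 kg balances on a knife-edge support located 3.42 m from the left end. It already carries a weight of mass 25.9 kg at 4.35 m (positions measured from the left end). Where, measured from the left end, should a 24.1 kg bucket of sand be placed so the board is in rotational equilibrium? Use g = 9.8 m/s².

x ≈ 3.09 m from the left end

Sum moments about the knife-edge support (at 3.42 m from the left end) (the support reaction has zero arm there).
Beam weight: 17.7 × 9.8 = 173.5 N down at 2.515 m → arm 0.905 m, τ = 173.5 × 0.905 = 157 N·m counterclockwise.
Weight: 25.9 × 9.8 = 253.8 N down at 4.35 m → arm 0.93 m, τ = 253.8 × 0.93 = 236 N·m clockwise.
Net moment of existing loads = 79 N·m clockwise.
The bucket of sand weighs 24.1 × 9.8 = 236.2 N and must supply an equal counterclockwise moment, so its lever arm about the knife-edge support is 79 / 236.2 = 0.334 m.
That puts it at 3.42 − 0.334 = 3.09 m from the left end.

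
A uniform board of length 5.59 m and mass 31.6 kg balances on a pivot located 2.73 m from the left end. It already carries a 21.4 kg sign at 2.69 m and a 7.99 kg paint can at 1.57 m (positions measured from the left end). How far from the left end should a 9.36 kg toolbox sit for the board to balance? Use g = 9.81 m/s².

About the pivot (at 2.73 m from the left end):
Beam weight: 31.6 × 9.81 = 310 N down at 2.795 m → arm 0.065 m, τ = 310 × 0.065 = 20.15 N·m clockwise.
Sign: 21.4 × 9.81 = 209.9 N down at 2.69 m → arm 0.04 m, τ = 209.9 × 0.04 = 8.396 N·m counterclockwise.
Paint can: 7.99 × 9.81 = 78.38 N down at 1.57 m → arm 1.16 m, τ = 78.38 × 1.16 = 90.92 N·m counterclockwise.
Net moment of existing loads = 79.17 N·m counterclockwise.
The toolbox weighs 9.36 × 9.81 = 91.82 N and must supply an equal clockwise moment, so its lever arm about the pivot is 79.17 / 91.82 = 0.862 m.
That puts it at 2.73 + 0.862 = 3.59 m from the left end.

x ≈ 3.59 m from the left end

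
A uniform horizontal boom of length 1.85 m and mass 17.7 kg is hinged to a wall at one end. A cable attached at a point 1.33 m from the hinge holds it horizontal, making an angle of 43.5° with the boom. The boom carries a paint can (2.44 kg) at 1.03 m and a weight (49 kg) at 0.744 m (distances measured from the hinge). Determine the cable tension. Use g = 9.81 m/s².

T ≈ 593 N

Take moments about the hinge.
Beam weight: 17.7 × 9.81 = 173.6 N down at 0.925 m → arm 0.925 m, τ = 173.6 × 0.925 = 160.6 N·m clockwise.
Paint can: 2.44 × 9.81 = 23.94 N down at 1.03 m → arm 1.03 m, τ = 23.94 × 1.03 = 24.66 N·m clockwise.
Weight: 49 × 9.81 = 480.7 N down at 0.744 m → arm 0.744 m, τ = 480.7 × 0.744 = 357.6 N·m clockwise.
Total clockwise load moment = 542.9 N·m.
The cable tension T acts at 1.33 m; only its component perpendicular to the boom, T sinθ, produces torque. sin 43.5° = 0.6884.
Στ = 0 ⇒ T × 1.33 × 0.6884 = 542.9 ⇒ T = 542.9 / 0.9156 = 593 N.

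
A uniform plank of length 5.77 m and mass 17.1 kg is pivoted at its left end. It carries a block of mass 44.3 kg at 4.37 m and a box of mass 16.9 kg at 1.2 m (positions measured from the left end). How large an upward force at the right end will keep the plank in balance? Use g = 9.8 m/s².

Taking torques about the left end:
Beam weight: 17.1 × 9.8 = 167.6 N down at 2.885 m → arm 2.885 m, τ = 167.6 × 2.885 = 483.5 N·m clockwise.
Block: 44.3 × 9.8 = 434.1 N down at 4.37 m → arm 4.37 m, τ = 434.1 × 4.37 = 1897 N·m clockwise.
Box: 16.9 × 9.8 = 165.6 N down at 1.2 m → arm 1.2 m, τ = 165.6 × 1.2 = 198.7 N·m clockwise.
Net moment of the loads = 2579 N·m clockwise.
The upward force F acts at the right end, arm 5.77 m, giving F × 5.77 counterclockwise.
For rotational equilibrium, F × 5.77 = 2579, so F = 2579 / 5.77 = 447 N.

F ≈ 447 N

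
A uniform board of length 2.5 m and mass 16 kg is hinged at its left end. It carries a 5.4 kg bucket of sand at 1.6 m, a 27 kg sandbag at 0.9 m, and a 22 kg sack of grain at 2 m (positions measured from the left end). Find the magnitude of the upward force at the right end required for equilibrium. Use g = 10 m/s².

F ≈ 388 N

Choose the left end as the axis so the unknown pivot reaction has zero arm there.
Beam weight: 16 × 10 = 160 N down at 1.25 m → arm 1.25 m, τ = 160 × 1.25 = 200 N·m clockwise.
Bucket of sand: 5.4 × 10 = 54 N down at 1.6 m → arm 1.6 m, τ = 54 × 1.6 = 86.4 N·m clockwise.
Sandbag: 27 × 10 = 270 N down at 0.9 m → arm 0.9 m, τ = 270 × 0.9 = 243 N·m clockwise.
Sack of grain: 22 × 10 = 220 N down at 2 m → arm 2 m, τ = 220 × 2 = 440 N·m clockwise.
Net moment of the loads = 969.4 N·m clockwise.
The upward force F acts at the right end, arm 2.5 m, giving F × 2.5 counterclockwise.
Στ = 0 ⇒ F × 2.5 = 969.4 ⇒ F = 969.4 / 2.5 = 388 N.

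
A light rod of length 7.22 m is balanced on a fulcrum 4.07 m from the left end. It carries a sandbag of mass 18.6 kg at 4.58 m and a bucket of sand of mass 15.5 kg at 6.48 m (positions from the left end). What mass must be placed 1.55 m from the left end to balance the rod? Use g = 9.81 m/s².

About the fulcrum (at 4.07 m from the left end):
Sandbag: 18.6 × 9.81 = 182.5 N down at 4.58 m → arm 0.51 m, τ = 182.5 × 0.51 = 93.08 N·m clockwise.
Bucket of sand: 15.5 × 9.81 = 152.1 N down at 6.48 m → arm 2.41 m, τ = 152.1 × 2.41 = 366.6 N·m clockwise.
Net moment of known loads = 459.7 N·m clockwise.
An unknown mass m at 1.55 m has arm 2.52 m; its moment is m·g·2.52 counterclockwise.
Στ = 0 ⇒ m × 9.81 × 2.52 = 459.7 ⇒ m = 459.7 / (9.81 × 2.52) = 18.6 kg.

m ≈ 18.6 kg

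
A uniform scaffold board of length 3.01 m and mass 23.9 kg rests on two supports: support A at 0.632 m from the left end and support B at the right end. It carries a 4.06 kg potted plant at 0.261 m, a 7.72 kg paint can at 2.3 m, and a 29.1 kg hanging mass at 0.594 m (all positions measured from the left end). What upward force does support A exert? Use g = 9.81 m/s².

Take moments about support B.
Beam weight: 23.9 × 9.81 = 234.5 N down at 1.505 m → arm 1.505 m, τ = 234.5 × 1.505 = 352.9 N·m counterclockwise.
Potted plant: 4.06 × 9.81 = 39.83 N down at 0.261 m → arm 2.749 m, τ = 39.83 × 2.749 = 109.5 N·m counterclockwise.
Paint can: 7.72 × 9.81 = 75.73 N down at 2.3 m → arm 0.71 m, τ = 75.73 × 0.71 = 53.77 N·m counterclockwise.
Hanging mass: 29.1 × 9.81 = 285.5 N down at 0.594 m → arm 2.416 m, τ = 285.5 × 2.416 = 689.8 N·m counterclockwise.
Net load moment about support B = 1206 N·m counterclockwise.
Reaction R at support A is upward at 0.632 m, arm 2.378 m → moment R × 2.378 clockwise.
For rotational equilibrium, R × 2.378 = 1206, so R = 507 N.

R_A ≈ 507 N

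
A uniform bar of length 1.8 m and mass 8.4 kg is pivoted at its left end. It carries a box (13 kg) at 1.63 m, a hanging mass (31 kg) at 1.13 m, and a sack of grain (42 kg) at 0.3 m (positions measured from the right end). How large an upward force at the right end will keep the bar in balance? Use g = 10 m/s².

F ≈ 520 N

Taking torques about the left end:
Beam weight: 8.4 × 10 = 84 N down at 0.9 m → arm 0.9 m, τ = 84 × 0.9 = 75.6 N·m clockwise.
Box: 13 × 10 = 130 N down at 1.63 m → arm 0.17 m, τ = 130 × 0.17 = 22.1 N·m clockwise.
Hanging mass: 31 × 10 = 310 N down at 1.13 m → arm 0.67 m, τ = 310 × 0.67 = 207.7 N·m clockwise.
Sack of grain: 42 × 10 = 420 N down at 0.3 m → arm 1.5 m, τ = 420 × 1.5 = 630 N·m clockwise.
Net moment of the loads = 935.4 N·m clockwise.
The upward force F acts at the right end, arm 1.8 m, giving F × 1.8 counterclockwise.
Balancing moments: F × 1.8 = 935.4, giving F = 935.4 / 1.8 = 520 N.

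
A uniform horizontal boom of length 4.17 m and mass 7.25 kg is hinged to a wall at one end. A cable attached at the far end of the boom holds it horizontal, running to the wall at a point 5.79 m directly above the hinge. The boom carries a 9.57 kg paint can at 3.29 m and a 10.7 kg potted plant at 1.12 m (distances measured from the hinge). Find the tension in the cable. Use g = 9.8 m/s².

T ≈ 170 N

Taking torques about the hinge:
Beam weight: 7.25 × 9.8 = 71.05 N down at 2.085 m → arm 2.085 m, τ = 71.05 × 2.085 = 148.1 N·m clockwise.
Paint can: 9.57 × 9.8 = 93.79 N down at 3.29 m → arm 3.29 m, τ = 93.79 × 3.29 = 308.6 N·m clockwise.
Potted plant: 10.7 × 9.8 = 104.9 N down at 1.12 m → arm 1.12 m, τ = 104.9 × 1.12 = 117.5 N·m clockwise.
Total clockwise load moment = 574.2 N·m.
The cable tension T acts at 4.17 m; only its component perpendicular to the boom, T sinθ, produces torque. sinθ = h/√(h²+d²) = 5.79/√(5.79²+4.17²) = 0.8115.
Setting net torque to zero: T × 4.17 × 0.8115 = 574.2 → T = 574.2 / 3.384 = 170 N.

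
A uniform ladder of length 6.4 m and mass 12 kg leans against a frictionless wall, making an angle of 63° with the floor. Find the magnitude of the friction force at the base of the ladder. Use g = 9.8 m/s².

f ≈ 30 N

Choose the foot of the ladder as the axis so the floor normal and friction both act there and drop out.
Ladder weight 12×9.8 = 117.6 N acts at 3.2 m along the ladder; its horizontal arm is 3.2·cos63° = 1.453 m → τ = 170.9 N·m clockwise.
Wall normal N acts horizontally at the top; its moment arm is the height L sinθ = 6.4·sin63° = 5.702 m, counterclockwise.
Setting net torque to zero: N × 5.702 = 170.9 → N = 30 N.
ΣFx = 0: friction at the foot balances the wall's push, so f = N_wall = 30 N.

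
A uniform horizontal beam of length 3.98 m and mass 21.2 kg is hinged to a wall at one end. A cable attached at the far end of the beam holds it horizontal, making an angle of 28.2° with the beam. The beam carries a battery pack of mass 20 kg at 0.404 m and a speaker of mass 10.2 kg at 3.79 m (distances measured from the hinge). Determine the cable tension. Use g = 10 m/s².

T ≈ 473 N

Choose the hinge as the axis so the unknown hinge reaction has zero arm there.
Beam weight: 21.2 × 10 = 212 N down at 1.99 m → arm 1.99 m, τ = 212 × 1.99 = 421.9 N·m clockwise.
Battery pack: 20 × 10 = 200 N down at 0.404 m → arm 0.404 m, τ = 200 × 0.404 = 80.8 N·m clockwise.
Speaker: 10.2 × 10 = 102 N down at 3.79 m → arm 3.79 m, τ = 102 × 3.79 = 386.6 N·m clockwise.
Total clockwise load moment = 889.3 N·m.
The cable tension T acts at 3.98 m; only its component perpendicular to the beam, T sinθ, produces torque. sin 28.2° = 0.4726.
Balancing moments: T × 3.98 × 0.4726 = 889.3, giving T = 889.3 / 1.881 = 473 N.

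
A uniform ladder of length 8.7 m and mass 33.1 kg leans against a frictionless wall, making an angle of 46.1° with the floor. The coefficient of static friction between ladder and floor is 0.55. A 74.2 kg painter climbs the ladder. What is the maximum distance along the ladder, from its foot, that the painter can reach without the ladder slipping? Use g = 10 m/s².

Taking torques about the foot of the ladder:
Ladder weight 33.1×10 = 331 N acts at 4.35 m along the ladder; its horizontal arm is 4.35·cos46.1° = 3.016 m → τ = 998.3 N·m clockwise.
Painter weight 74.2×10 = 742 N at distance d → arm d·cos46.1° → τ = 742·d·0.6934 clockwise.
Wall normal N at the top has arm L sinθ = 6.269 m counterclockwise, so Στ = 0 gives N·6.269 = 998.3 + 514.5·d.
ΣFy = 0 ⇒ N_floor = 1073 N, so the maximum friction is μ_s·N_floor = 0.55×1073 = 590.2 N. ΣFx = 0 ⇒ N_wall = f, so at the slipping point N = 590.2 N.
Substituting: 590.2×6.269 = 998.3 + 514.5·d ⇒ d = (3700 − 998.3) / 514.5 = 5.25 m.

d ≈ 5.25 m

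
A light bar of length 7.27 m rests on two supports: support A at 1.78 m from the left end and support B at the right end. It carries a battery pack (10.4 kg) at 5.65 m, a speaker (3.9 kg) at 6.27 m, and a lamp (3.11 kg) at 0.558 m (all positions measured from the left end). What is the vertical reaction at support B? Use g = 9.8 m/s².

About support A:
Battery pack: 10.4 × 9.8 = 101.9 N down at 5.65 m → arm 3.87 m, τ = 101.9 × 3.87 = 394.4 N·m clockwise.
Speaker: 3.9 × 9.8 = 38.22 N down at 6.27 m → arm 4.49 m, τ = 38.22 × 4.49 = 171.6 N·m clockwise.
Lamp: 3.11 × 9.8 = 30.48 N down at 0.558 m → arm 1.222 m, τ = 30.48 × 1.222 = 37.25 N·m counterclockwise.
Net load moment about support A = 528.8 N·m clockwise.
Reaction R at support B is upward at 7.27 m, arm 5.49 m → moment R × 5.49 counterclockwise.
Balancing moments: R × 5.49 = 528.8, giving R = 96.3 N.

R_B ≈ 96.3 N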